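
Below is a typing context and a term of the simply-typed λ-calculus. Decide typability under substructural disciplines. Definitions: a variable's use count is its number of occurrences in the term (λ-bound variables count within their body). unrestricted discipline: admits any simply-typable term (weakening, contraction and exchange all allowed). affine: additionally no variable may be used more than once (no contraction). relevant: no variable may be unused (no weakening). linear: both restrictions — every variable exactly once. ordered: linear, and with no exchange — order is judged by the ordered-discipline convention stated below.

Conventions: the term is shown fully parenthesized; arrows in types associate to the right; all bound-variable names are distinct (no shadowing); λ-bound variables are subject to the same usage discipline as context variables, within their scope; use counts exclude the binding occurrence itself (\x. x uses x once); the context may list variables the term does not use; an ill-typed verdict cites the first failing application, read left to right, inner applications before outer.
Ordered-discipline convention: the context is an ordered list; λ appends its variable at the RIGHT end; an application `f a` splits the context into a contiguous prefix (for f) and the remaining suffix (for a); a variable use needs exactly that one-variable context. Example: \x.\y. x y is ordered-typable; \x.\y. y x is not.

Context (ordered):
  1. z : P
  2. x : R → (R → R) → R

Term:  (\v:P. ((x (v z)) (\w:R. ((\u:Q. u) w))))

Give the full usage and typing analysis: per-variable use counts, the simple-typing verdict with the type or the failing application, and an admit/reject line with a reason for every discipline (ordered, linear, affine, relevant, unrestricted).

variable uses: z=1, x=1, v (λ-bound)=1, w (λ-bound)=1, u (λ-bound)=1
left-to-right use order: x, v, z, u, w
typing: ill-typed: non-arrow in function slot: P
ordered ✗ (the type mismatch rejects it)
linear ✗ (not simply typable)
affine ✗ (fails simple typing)
relevant ✗ (a type mismatch blocks all five)
unrestricted ✗ (the type mismatch rejects it)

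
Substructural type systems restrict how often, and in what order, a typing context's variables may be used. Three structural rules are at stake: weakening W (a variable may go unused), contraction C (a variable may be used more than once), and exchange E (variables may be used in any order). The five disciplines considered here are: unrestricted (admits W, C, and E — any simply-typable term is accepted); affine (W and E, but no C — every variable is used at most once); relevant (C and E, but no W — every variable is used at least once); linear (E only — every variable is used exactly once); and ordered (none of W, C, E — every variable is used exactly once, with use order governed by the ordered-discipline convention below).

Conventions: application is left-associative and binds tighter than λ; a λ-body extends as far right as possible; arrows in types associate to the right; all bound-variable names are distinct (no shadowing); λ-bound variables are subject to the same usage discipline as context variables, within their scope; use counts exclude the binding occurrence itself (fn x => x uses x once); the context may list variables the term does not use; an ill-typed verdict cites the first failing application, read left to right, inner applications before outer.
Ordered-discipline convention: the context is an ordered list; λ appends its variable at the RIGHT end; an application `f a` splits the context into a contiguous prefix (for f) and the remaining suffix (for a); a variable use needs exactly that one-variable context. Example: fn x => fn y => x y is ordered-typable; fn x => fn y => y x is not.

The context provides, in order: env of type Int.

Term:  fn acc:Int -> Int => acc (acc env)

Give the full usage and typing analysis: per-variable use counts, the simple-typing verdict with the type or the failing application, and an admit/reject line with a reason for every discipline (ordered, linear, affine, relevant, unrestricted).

use counts: env ×1; acc (bound) ×2
uses in reading order: acc, acc, env
typing: the term checks, with type (Int -> Int) -> Int
ordered ✗ (repeated use of acc ×2)
linear ✗ (repeated use of acc ×2)
affine ✗ (repeated use of acc ×2)
relevant ✓ (at least one use each (env, acc))
unrestricted ✓ (simply typable at (Int -> Int) -> Int; W, C, E all held)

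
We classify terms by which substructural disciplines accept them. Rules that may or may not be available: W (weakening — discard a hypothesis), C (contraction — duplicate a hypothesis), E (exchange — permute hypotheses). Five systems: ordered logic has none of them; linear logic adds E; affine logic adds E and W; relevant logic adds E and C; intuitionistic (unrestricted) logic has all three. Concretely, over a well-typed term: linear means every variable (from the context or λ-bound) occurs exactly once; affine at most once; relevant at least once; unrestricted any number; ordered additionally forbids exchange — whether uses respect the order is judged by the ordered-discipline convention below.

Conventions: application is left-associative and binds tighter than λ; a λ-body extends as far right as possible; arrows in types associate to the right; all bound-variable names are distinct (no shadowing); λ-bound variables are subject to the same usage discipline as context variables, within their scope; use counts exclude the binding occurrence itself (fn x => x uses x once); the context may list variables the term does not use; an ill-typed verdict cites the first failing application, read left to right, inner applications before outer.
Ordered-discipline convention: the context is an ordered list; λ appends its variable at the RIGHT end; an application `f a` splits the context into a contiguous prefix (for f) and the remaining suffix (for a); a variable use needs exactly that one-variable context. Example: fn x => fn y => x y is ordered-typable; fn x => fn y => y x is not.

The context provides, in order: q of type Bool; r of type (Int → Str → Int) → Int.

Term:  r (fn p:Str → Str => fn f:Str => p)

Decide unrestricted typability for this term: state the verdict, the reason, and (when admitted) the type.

no — the type mismatch rejects it
use counts: q=0; r=1; p (bound)=1; f (bound)=0
order of uses: r, p
typing: ill-typed: an argument (Str → Str) → Str → Str → Str mismatches the expected Int → Str → Int
across the five disciplines: ordered ✗, linear ✗, affine ✗, relevant ✗, unrestricted ✗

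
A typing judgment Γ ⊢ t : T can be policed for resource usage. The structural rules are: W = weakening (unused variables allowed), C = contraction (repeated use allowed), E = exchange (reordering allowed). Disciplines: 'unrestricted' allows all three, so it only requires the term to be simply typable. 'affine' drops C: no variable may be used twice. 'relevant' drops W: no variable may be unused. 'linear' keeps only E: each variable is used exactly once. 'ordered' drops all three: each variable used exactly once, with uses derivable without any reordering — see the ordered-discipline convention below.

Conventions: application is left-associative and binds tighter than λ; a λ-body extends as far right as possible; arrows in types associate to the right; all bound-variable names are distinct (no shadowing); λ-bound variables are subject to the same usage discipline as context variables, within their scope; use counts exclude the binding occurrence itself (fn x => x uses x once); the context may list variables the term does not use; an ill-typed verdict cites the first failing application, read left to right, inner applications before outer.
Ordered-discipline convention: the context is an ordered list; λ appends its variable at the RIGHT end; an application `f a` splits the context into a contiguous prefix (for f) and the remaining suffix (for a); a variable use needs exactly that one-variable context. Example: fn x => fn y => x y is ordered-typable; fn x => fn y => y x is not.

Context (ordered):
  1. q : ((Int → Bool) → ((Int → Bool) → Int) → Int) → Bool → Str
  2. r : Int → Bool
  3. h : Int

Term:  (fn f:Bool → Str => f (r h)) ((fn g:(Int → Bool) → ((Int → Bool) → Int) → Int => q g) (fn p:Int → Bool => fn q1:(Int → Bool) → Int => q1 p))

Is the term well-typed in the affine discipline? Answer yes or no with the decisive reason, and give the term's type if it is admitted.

yes — no duplicate uses among q, r, h, f, g, p, q1; term : Str
use counts: q: 1×; r: 1×; h: 1×; f (bound): 1×; g (bound): 1×; p (bound): 1×; q1 (bound): 1×
use order (left to right): f, r, h, q, g, q1, p
typing: well-typed — term : Str
summary: ordered ✗, linear ✓, affine ✓, relevant ✓, unrestricted ✓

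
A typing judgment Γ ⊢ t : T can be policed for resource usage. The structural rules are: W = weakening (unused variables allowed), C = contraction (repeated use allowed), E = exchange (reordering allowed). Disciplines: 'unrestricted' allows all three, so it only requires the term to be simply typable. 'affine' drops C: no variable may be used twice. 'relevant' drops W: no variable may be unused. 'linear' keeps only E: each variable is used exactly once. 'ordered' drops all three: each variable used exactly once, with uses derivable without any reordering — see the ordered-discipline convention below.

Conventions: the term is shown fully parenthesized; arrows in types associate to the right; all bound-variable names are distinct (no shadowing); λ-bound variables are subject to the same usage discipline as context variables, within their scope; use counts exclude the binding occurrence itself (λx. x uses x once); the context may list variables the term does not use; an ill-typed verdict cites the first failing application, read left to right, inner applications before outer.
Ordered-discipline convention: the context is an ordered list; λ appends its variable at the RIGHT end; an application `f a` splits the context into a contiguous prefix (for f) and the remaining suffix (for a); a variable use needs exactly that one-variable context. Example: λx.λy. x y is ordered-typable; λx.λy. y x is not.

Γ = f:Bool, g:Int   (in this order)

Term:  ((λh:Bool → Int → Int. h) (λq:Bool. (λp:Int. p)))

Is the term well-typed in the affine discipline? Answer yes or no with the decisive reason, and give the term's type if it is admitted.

yes — at most one use each (f, g, h, q, p); term : Bool → Int → Int
use counts: f ×0; g ×0; h (λ-bound) ×1; q (λ-bound) ×0; p (λ-bound) ×1
left-to-right use order: h, p
typing: ✓ — Bool → Int → Int
across the five disciplines: ordered ✗ | linear ✗ | affine ✓ | relevant ✗ | unrestricted ✓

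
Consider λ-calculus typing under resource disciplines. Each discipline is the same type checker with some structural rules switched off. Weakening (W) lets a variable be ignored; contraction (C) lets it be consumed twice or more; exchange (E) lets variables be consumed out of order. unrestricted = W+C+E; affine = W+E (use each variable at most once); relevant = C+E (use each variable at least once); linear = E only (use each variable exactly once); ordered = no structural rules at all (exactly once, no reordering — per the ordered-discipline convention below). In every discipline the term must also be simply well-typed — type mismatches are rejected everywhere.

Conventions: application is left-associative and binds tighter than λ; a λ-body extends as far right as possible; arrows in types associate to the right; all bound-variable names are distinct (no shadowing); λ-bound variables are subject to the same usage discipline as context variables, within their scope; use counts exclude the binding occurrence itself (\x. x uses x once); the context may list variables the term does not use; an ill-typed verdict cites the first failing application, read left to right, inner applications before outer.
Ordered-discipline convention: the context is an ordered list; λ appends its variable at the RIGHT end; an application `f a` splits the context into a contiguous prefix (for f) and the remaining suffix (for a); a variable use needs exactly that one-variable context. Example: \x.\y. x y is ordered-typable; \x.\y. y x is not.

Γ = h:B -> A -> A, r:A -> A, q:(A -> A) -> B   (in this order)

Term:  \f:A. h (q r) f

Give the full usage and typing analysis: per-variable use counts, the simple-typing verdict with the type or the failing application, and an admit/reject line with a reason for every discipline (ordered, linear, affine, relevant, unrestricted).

usage: h: 1, r: 1, q: 1, f (λ-bound): 1
left-to-right use order: h, q, r, f
typing: well-typed at A -> A
ordered: ✗, use order h, q, r, f needs exchange
linear: ✓, single use per variable (h, r, q, f)
affine: ✓, no duplicate uses among h, r, q, f
relevant: ✓, none of h, r, q, f goes unused
unrestricted: ✓, type-checks (A -> A) and nothing is barred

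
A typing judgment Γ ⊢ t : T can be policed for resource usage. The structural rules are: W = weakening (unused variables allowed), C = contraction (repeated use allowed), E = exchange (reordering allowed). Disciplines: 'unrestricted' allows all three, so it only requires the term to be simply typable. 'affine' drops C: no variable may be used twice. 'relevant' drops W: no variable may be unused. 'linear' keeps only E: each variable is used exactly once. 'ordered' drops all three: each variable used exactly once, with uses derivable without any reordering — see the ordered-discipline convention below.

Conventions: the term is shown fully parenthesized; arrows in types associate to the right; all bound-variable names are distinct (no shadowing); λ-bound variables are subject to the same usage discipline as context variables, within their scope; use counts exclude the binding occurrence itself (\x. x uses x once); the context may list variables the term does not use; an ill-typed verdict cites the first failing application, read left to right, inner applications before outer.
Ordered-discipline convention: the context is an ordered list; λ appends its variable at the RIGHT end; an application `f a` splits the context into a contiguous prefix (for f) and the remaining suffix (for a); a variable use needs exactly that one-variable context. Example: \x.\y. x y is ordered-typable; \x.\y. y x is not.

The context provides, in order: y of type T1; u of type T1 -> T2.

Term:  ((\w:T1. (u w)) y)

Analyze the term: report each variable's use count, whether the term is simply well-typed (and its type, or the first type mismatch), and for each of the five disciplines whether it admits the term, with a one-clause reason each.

usage: y: 1, u: 1, w (λ-bound): 1
left-to-right use order: u, w, y
typing: ✓ — T2
ordered ✗ (needs exchange: uses follow u, w, y)
linear ✓ (each of y, u, w used exactly once)
affine ✓ (y, u, w: no repeats, contraction unneeded)
relevant ✓ (every one of y, u, w appears)
unrestricted ✓ (simply typable at T2; W, C, E all held)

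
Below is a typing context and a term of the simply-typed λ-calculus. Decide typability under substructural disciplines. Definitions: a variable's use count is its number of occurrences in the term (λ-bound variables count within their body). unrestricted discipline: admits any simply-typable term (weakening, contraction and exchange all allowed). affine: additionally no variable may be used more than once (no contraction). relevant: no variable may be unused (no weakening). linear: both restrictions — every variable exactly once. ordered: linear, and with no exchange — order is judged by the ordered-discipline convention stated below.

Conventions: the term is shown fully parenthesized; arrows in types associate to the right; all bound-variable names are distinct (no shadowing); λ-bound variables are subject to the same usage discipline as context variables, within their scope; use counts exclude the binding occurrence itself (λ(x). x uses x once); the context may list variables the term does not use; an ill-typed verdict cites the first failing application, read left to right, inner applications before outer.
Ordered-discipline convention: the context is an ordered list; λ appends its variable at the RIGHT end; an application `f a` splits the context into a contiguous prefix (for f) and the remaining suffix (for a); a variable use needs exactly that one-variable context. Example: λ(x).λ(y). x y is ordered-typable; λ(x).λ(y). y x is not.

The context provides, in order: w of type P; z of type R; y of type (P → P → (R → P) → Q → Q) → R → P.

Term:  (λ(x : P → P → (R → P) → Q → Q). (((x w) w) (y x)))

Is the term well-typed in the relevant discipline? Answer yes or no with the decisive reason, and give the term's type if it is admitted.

no — unused: z — weakening required
variable uses: w: 2×; z: 0×; y: 1×; x [bound]: 2×
uses in reading order: x, w, w, y, x
typing: well-typed at (P → P → (R → P) → Q → Q) → Q → Q
summary: ordered ✗ · linear ✗ · affine ✗ · relevant ✗ · unrestricted ✓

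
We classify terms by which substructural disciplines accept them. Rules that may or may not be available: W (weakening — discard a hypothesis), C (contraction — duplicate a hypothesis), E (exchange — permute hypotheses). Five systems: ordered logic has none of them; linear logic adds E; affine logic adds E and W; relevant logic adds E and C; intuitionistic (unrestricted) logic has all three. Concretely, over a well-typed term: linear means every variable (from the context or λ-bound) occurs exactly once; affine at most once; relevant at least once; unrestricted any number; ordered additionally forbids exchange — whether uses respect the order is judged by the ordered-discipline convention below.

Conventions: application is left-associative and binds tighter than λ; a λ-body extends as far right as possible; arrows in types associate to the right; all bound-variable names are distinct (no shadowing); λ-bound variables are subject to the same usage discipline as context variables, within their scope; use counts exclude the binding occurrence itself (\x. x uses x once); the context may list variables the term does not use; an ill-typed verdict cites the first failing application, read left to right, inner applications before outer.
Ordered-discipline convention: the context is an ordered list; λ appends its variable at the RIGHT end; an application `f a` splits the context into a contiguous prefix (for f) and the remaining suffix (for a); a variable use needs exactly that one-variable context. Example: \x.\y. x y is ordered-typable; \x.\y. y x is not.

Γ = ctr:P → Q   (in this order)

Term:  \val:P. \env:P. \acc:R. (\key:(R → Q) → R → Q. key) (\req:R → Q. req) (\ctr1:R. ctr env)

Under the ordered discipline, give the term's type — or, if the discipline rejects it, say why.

not well-typed under ordered — val, acc, ctr1 left unused
variable uses: ctr: 1×, val (λ-bound): 0×, env (λ-bound): 1×, acc (λ-bound): 0×, key (λ-bound): 1×, req (λ-bound): 1×, ctr1 (λ-bound): 0×
uses in reading order: key, req, ctr, env
typing: ✓ — P → P → R → R → Q
summary: ordered ✗ | linear ✗ | affine ✓ | relevant ✗ | unrestricted ✓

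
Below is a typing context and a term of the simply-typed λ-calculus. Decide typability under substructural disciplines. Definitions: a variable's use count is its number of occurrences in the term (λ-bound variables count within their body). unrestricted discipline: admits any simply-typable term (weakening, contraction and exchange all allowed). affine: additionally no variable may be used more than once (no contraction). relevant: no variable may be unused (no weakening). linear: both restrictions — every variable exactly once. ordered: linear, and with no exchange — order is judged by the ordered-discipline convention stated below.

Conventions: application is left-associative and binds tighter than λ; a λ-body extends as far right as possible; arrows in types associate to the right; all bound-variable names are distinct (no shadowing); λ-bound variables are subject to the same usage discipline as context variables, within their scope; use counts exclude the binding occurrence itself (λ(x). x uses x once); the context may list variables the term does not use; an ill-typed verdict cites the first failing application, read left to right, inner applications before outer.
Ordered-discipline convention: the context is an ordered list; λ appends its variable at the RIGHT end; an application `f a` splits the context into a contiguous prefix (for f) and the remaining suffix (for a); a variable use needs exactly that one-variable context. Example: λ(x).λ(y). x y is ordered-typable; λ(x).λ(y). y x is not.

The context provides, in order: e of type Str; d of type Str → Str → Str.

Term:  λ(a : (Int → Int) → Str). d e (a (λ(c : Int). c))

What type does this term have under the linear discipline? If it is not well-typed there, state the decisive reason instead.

term : ((Int → Int) → Str) → Str
counts: e=1; d=1; a [bound]=1; c [bound]=1
order of uses: d, e, a, c
typing: ✓ — ((Int → Int) → Str) → Str
all disciplines: ordered ✗ | linear ✓ | affine ✓ | relevant ✓ | unrestricted ✓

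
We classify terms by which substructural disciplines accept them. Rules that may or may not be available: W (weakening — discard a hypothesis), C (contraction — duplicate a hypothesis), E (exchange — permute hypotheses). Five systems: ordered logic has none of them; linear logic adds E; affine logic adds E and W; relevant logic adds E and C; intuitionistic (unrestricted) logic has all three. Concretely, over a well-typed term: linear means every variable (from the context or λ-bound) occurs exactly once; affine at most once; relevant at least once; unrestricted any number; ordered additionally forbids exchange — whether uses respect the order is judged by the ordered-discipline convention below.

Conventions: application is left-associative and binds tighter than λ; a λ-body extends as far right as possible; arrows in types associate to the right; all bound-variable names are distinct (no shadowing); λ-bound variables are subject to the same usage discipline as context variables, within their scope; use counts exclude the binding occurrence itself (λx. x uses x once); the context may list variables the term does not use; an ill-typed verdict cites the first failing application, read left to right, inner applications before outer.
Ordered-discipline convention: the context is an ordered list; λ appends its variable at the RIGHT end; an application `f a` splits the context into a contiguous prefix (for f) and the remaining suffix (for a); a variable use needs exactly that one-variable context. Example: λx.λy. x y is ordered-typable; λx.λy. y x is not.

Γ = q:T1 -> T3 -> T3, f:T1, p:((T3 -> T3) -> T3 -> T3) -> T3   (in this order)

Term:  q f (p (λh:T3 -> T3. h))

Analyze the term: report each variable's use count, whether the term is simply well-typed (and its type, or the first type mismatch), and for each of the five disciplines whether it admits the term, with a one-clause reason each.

use counts: q: 1; f: 1; p: 1; h [bound]: 1
use order (left to right): q, f, p, h
typing: the term checks, with type T3
ordered ✓ (single-use (q, f, p, h), ordered derivation ok)
linear ✓ (single use per variable (q, f, p, h))
affine ✓ (none of q, f, p, h used more than once)
relevant ✓ (every one of q, f, p, h appears)
unrestricted ✓ (simply typable at T3; W, C, E all held)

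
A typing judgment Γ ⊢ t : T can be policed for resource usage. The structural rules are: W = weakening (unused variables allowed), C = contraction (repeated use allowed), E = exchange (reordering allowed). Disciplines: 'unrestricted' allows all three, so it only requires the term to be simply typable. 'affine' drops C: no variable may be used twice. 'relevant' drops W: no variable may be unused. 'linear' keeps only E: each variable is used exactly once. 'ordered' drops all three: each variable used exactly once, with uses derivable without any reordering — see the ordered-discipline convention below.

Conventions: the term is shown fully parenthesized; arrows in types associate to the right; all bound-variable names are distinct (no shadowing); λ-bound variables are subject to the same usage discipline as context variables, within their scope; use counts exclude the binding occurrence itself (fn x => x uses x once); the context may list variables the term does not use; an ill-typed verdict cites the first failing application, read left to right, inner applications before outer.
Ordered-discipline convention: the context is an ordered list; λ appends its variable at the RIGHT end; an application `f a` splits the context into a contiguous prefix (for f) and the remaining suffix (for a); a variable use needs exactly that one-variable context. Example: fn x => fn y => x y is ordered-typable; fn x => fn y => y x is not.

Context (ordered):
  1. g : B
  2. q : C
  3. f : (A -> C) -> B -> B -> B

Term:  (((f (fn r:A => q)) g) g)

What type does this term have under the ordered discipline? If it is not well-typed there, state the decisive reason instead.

not well-typed under ordered — repeated use of g ×2; unused: r — weakening required
counts: g: 2×, q: 1×, f: 1×, r (λ-bound): 0×
left-to-right use order: f, q, g, g
typing: well-typed — term : B
across the five disciplines: ordered ✗ · linear ✗ · affine ✗ · relevant ✗ · unrestricted ✓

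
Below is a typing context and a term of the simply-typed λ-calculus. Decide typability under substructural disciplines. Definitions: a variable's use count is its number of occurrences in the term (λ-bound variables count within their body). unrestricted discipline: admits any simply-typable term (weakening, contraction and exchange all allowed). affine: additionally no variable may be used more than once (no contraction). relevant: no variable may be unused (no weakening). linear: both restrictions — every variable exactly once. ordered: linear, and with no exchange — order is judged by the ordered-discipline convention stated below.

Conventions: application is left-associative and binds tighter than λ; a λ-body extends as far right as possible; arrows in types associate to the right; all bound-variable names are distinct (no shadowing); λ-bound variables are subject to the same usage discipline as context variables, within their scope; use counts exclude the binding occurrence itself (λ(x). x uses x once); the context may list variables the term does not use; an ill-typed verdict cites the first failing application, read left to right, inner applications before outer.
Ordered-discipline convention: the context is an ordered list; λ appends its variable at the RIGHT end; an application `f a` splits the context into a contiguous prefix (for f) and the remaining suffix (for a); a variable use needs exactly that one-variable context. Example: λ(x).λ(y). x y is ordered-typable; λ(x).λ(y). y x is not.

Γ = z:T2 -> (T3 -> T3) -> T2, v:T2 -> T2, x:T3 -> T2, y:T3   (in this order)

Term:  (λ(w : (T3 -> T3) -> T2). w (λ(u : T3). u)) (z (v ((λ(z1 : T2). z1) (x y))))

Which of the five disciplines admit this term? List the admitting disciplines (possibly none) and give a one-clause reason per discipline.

admitted by: ordered, linear, affine, relevant, unrestricted
use counts: z ×1, v ×1, x ×1, y ×1, w (λ-bound) ×1, u (λ-bound) ×1, z1 (λ-bound) ×1
use order (left to right): w, u, z, v, z1, x, y
typing: the term checks, with type T2
ordered: ✓, z, v, x, y, w, u, z1 once each; derivable with no W/C/E
linear: ✓, exactly-once usage across z, v, x, y, w, u, z1
affine: ✓, none of z, v, x, y, w, u, z1 used more than once
relevant: ✓, every one of z, v, x, y, w, u, z1 appears
unrestricted: ✓, typability at T2 is all that's needed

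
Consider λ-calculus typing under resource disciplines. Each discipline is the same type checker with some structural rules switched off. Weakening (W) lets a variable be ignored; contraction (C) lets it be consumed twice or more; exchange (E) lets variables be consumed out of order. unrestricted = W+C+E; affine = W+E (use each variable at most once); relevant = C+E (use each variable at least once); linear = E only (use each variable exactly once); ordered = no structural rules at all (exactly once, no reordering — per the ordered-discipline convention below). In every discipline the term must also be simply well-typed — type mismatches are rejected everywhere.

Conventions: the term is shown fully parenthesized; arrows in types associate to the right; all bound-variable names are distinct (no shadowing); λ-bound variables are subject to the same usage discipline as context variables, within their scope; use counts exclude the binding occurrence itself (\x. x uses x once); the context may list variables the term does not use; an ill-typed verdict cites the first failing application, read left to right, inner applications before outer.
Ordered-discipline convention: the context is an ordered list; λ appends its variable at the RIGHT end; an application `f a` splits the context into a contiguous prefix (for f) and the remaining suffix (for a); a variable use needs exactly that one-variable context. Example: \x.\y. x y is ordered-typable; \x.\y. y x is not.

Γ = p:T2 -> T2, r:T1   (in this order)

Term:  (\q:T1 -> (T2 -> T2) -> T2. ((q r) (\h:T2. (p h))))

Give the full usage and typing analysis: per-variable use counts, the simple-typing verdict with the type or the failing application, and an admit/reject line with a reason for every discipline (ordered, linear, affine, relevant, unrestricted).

use counts: p: 1×; r: 1×; q [bound]: 1×; h [bound]: 1×
order of uses: q, r, p, h
typing: well-typed — term : (T1 -> (T2 -> T2) -> T2) -> T2
ordered ✗ (needs exchange: uses follow q, r, p, h)
linear ✓ (p, r, q, h: one use apiece)
affine ✓ (none of p, r, q, h used more than once)
relevant ✓ (every one of p, r, q, h appears)
unrestricted ✓ (simply typable at (T1 -> (T2 -> T2) -> T2) -> T2; W, C, E all held)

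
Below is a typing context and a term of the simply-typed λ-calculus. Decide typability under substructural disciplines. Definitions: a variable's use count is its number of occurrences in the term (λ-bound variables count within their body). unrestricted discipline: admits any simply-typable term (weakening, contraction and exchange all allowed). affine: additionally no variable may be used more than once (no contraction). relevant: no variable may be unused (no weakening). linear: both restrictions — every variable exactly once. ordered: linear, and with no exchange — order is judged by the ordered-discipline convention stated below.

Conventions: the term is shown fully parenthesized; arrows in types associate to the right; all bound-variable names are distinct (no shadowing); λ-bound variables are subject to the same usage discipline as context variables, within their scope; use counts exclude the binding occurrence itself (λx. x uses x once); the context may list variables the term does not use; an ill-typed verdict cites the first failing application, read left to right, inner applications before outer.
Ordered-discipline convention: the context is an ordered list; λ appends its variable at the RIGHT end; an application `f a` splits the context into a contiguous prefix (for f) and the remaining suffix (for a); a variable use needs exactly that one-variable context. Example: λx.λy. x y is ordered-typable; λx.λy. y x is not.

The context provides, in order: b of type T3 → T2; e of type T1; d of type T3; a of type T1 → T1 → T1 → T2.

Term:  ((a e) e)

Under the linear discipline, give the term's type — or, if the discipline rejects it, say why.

not well-typed under linear — needs contraction — e ×2; unused: b, d — weakening required
use counts: b=0, e=2, d=0, a=1
uses in reading order: a, e, e
typing: well-typed — term : T1 → T2
summary: ordered ✗, linear ✗, affine ✗, relevant ✗, unrestricted ✓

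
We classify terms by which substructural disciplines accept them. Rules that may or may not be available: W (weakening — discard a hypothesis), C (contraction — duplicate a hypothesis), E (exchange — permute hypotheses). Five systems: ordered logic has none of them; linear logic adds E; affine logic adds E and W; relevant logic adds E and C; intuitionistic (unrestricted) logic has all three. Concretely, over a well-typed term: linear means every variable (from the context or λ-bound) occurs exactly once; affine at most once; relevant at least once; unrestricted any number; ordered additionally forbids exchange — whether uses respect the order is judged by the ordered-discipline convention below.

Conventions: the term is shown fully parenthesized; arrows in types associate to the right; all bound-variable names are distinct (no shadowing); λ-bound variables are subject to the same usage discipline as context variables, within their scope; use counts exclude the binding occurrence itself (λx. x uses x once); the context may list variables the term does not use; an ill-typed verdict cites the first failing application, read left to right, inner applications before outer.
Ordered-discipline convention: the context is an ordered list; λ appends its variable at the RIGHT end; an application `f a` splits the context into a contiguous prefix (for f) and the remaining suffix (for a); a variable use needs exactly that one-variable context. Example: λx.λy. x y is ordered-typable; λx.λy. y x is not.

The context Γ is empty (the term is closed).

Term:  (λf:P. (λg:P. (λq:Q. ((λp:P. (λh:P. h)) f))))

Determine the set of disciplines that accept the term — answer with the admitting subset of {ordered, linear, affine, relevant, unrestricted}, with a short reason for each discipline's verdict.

admitting disciplines: affine, unrestricted
use counts: f [bound]: 1, g [bound]: 0, q [bound]: 0, p [bound]: 0, h [bound]: 1
left-to-right use order: h, f
typing: well-typed — term : P → P → Q → P → P
ordered: ✗ — needs weakening: g, q, p unused
linear: ✗ — needs weakening: g, q, p unused
affine: ✓ — f, g, q, p, h: no repeats, contraction unneeded
relevant: ✗ — needs weakening: g, q, p unused
unrestricted: ✓ — simply typable at P → P → Q → P → P; W, C, E all held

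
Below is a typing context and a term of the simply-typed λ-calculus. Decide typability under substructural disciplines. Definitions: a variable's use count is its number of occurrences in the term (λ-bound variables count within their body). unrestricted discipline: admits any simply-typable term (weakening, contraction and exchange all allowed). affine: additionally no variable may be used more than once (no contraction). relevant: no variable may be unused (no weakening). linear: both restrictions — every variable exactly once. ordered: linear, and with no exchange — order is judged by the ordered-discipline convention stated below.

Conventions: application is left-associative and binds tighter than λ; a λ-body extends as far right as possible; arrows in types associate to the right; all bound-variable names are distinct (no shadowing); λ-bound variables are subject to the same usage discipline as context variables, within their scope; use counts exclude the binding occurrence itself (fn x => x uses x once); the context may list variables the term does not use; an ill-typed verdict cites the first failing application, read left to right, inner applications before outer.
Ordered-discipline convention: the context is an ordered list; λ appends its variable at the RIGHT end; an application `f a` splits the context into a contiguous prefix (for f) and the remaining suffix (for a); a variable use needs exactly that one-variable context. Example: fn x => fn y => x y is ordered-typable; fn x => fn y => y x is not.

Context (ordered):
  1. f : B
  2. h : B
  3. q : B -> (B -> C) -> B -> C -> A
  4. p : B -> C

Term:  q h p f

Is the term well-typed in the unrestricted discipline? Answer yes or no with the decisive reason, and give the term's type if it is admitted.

yes — typability at C -> A is all that's needed; term : C -> A
use counts: f: 1; h: 1; q: 1; p: 1
left-to-right use order: q, h, p, f
typing: the term checks, with type C -> A
all disciplines: ordered ✗ · linear ✓ · affine ✓ · relevant ✓ · unrestricted ✓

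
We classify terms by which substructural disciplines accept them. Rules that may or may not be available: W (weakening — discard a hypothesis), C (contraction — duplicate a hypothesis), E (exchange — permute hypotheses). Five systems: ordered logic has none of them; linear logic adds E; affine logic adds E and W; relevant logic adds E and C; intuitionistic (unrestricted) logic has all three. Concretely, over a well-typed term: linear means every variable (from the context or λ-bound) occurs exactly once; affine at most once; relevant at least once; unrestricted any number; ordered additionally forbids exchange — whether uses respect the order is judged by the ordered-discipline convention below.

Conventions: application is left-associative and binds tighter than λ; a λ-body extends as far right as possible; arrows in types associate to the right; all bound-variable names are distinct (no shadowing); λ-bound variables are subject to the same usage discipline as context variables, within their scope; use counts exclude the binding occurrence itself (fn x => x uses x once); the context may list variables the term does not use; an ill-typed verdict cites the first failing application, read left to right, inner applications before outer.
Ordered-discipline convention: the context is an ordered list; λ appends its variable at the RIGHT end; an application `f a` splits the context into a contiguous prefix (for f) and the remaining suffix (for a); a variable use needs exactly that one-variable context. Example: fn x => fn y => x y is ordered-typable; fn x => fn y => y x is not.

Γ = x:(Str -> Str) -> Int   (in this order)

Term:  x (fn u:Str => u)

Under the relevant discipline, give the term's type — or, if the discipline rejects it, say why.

term : Int
usage: x ×1, u [bound] ×1
use order (left to right): x, u
typing: well-typed at Int
per-discipline verdicts: ordered ✓; linear ✓; affine ✓; relevant ✓; unrestricted ✓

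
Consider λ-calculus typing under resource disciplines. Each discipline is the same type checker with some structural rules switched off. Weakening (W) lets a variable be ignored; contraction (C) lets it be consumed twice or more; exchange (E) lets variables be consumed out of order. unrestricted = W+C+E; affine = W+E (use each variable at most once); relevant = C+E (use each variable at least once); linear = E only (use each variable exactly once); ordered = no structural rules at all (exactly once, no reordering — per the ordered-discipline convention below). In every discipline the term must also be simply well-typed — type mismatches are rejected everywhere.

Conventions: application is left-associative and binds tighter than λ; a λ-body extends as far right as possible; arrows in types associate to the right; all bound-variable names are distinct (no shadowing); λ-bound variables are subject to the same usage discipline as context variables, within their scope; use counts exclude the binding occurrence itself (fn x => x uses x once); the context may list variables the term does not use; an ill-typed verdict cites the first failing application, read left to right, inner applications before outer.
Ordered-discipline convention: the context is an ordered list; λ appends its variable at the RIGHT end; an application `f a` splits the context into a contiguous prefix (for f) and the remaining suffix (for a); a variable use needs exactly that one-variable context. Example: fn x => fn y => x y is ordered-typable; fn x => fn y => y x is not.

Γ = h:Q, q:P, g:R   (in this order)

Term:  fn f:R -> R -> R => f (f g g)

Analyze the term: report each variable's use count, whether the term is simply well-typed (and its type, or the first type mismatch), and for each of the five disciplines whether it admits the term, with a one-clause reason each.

variable uses: h ×0, q ×0, g ×2, f [bound] ×2
left-to-right use order: f, f, g, g
typing: well-typed — term : (R -> R -> R) -> R -> R
ordered ✗ (g ×2, f ×2 used more than once (contraction); h, q left unused)
linear ✗ (g ×2, f ×2 used more than once (contraction); h, q left unused)
affine ✗ (g ×2, f ×2 used more than once (contraction))
relevant ✗ (h, q left unused)
unrestricted ✓ (typability at (R -> R -> R) -> R -> R is all that's needed)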